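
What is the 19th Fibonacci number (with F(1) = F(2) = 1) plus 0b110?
The 19th Fibonacci number (with F(1) = F(2) = 1) = 4181
Convert 0b110 (binary) → 4 + 2 = 6 (decimal)
Compute 4181 + 6 = 4187
4187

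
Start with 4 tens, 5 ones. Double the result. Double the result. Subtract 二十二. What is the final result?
Convert 4 tens, 5 ones (place-value notation) → 4×10 + 5 = 45 (decimal)
Start: 45
45 × 2 = 90
90 × 2 = 180
Convert 二十二 (Chinese numeral) → 2×10 + 2 = 22 (decimal)
180 - 22 = 158
158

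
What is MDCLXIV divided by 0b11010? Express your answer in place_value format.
Convert MDCLXIV (Roman numeral) → 1000 + 500 + 100 + 50 + 10 + 4 = 1664 (decimal)
Convert 0b11010 (binary) → 16 + 8 + 2 = 26 (decimal)
Compute 1664 ÷ 26 = 64
Convert 64 (decimal) → 64 = 6×10 + 4 → 6 tens, 4 ones (place-value notation)
6 tens, 4 ones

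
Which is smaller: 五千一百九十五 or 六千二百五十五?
Convert 五千一百九十五 (Chinese numeral) → 5×1000 + 1×100 + 9×10 + 5 = 5195 (decimal)
Convert 六千二百五十五 (Chinese numeral) → 6×1000 + 2×100 + 5×10 + 5 = 6255 (decimal)
Compare 5195 vs 6255: smaller = 5195
5195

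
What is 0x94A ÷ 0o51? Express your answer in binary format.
Convert 0x94A (hexadecimal) → 9×256 + 4×16 + 10 = 2378 (decimal)
Convert 0o51 (octal) → 5×8 + 1 = 41 (decimal)
Compute 2378 ÷ 41 = 58
Convert 58 (decimal) → 58 = 32 + 16 + 8 + 2 → 0b111010 (binary)
0b111010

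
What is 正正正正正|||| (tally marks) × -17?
Convert 正正正正正|||| (tally marks) → 5 + 5 + 5 + 5 + 5 + 4 = 29 (decimal)
Compute 29 × -17 = -493
-493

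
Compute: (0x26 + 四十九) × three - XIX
Convert 0x26 (hexadecimal) → 2×16 + 6 = 38 (decimal)
Convert 四十九 (Chinese numeral) → 4×10 + 9 = 49 (decimal)
Convert three (English words) → 3 (decimal)
Convert XIX (Roman numeral) → 10 + 9 = 19 (decimal)
Expression in decimal: (38 + 49) × 3 - 19
Parentheses first: 38 + 49 = 87
Multiply: 87 × 3 = 261
Subtract: 261 - 19 = 242
242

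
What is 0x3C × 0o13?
Convert 0x3C (hexadecimal) → 3×16 + 12 = 60 (decimal)
Convert 0o13 (octal) → 1×8 + 3 = 11 (decimal)
Compute 60 × 11 = 660
660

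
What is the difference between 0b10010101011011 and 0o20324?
Convert 0b10010101011011 (binary) → 8192 + 1024 + 256 + 64 + 16 + 8 + 2 + 1 = 9563 (decimal)
Convert 0o20324 (octal) → 2×4096 + 3×64 + 2×8 + 4 = 8404 (decimal)
Difference: |9563 - 8404| = 1159
1159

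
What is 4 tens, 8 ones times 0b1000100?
Convert 4 tens, 8 ones (place-value notation) → 4×10 + 8 = 48 (decimal)
Convert 0b1000100 (binary) → 64 + 4 = 68 (decimal)
Compute 48 × 68 = 3264
3264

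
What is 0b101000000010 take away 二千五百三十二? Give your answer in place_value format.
Convert 0b101000000010 (binary) → 2048 + 512 + 2 = 2562 (decimal)
Convert 二千五百三十二 (Chinese numeral) → 2×1000 + 5×100 + 3×10 + 2 = 2532 (decimal)
Compute 2562 - 2532 = 30
Convert 30 (decimal) → 30 = 3×10 → 3 tens (place-value notation)
3 tens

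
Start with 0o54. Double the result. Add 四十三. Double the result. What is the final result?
Convert 0o54 (octal) → 5×8 + 4 = 44 (decimal)
Start: 44
44 × 2 = 88
Convert 四十三 (Chinese numeral) → 4×10 + 3 = 43 (decimal)
88 + 43 = 131
131 × 2 = 262
262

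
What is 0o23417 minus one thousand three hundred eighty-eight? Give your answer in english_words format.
Convert 0o23417 (octal) → 2×4096 + 3×512 + 4×64 + 1×8 + 7 = 9999 (decimal)
Convert one thousand three hundred eighty-eight (English words) → 1×1000 + 3×100 + 88 = 1388 (decimal)
Compute 9999 - 1388 = 8611
Convert 8611 (decimal) → 8611 = 8×1000 + 6×100 + 11 → eight thousand six hundred eleven (English words)
eight thousand six hundred eleven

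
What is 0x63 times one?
Convert 0x63 (hexadecimal) → 6×16 + 3 = 99 (decimal)
Convert one (English words) → 1 (decimal)
Compute 99 × 1 = 99
99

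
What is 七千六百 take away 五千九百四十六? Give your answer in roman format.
Convert 七千六百 (Chinese numeral) → 7×1000 + 6×100 = 7600 (decimal)
Convert 五千九百四十六 (Chinese numeral) → 5×1000 + 9×100 + 4×10 + 6 = 5946 (decimal)
Compute 7600 - 5946 = 1654
Convert 1654 (decimal) → 1654 = 1000 + 500 + 100 + 50 + 4 → MDCLIV (Roman numeral)
MDCLIV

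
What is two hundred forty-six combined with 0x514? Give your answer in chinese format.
Convert two hundred forty-six (English words) → 2×100 + 46 = 246 (decimal)
Convert 0x514 (hexadecimal) → 5×256 + 1×16 + 4 = 1300 (decimal)
Compute 246 + 1300 = 1546
Convert 1546 (decimal) → 1546 = 1×1000 + 5×100 + 4×10 + 6 → 一千五百四十六 (Chinese numeral)
一千五百四十六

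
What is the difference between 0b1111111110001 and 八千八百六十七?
Convert 0b1111111110001 (binary) → 4096 + 2048 + 1024 + 512 + 256 + 128 + 64 + 32 + 16 + 1 = 8177 (decimal)
Convert 八千八百六十七 (Chinese numeral) → 8×1000 + 8×100 + 6×10 + 7 = 8867 (decimal)
Difference: |8177 - 8867| = 690
690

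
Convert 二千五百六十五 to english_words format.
Convert 二千五百六十五 (Chinese numeral) → 2×1000 + 5×100 + 6×10 + 5 = 2565 (decimal)
Convert 2565 (decimal) → 2565 = 2×1000 + 5×100 + 65 → two thousand five hundred sixty-five (English words)
two thousand five hundred sixty-five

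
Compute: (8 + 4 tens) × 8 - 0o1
Convert 4 tens (place-value notation) → 4×10 = 40 (decimal)
Convert 0o1 (octal) → 1 (decimal)
Expression in decimal: (8 + 40) × 8 - 1
Parentheses first: 8 + 40 = 48
Multiply: 48 × 8 = 384
Subtract: 384 - 1 = 383
383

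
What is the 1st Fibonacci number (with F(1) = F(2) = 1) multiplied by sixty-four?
Convert the 1st Fibonacci number (with F(1) = F(2) = 1) (Fibonacci index) → 1 (decimal)
Convert sixty-four (English words) → 64 (decimal)
Compute 1 × 64 = 64
64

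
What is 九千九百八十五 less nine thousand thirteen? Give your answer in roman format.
Convert 九千九百八十五 (Chinese numeral) → 9×1000 + 9×100 + 8×10 + 5 = 9985 (decimal)
Convert nine thousand thirteen (English words) → 9×1000 + 13 = 9013 (decimal)
Compute 9985 - 9013 = 972
Convert 972 (decimal) → 972 = 900 + 50 + 10 + 10 + 1 + 1 → CMLXXII (Roman numeral)
CMLXXII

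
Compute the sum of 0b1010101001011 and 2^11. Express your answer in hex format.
Convert 0b1010101001011 (binary) → 4096 + 1024 + 256 + 64 + 8 + 2 + 1 = 5451 (decimal)
Convert 2^11 (power) → 2048 (decimal)
Compute 5451 + 2048 = 7499
Convert 7499 (decimal) → 7499 = 1×4096 + 13×256 + 4×16 + 11 → 0x1D4B (hexadecimal)
0x1D4B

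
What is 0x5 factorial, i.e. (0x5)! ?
Convert 0x5 (hexadecimal) → 5 (decimal)
Compute 5! = 120
120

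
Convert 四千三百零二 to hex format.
Convert 四千三百零二 (Chinese numeral) → 4×1000 + 3×100 + 2 = 4302 (decimal)
Convert 4302 (decimal) → 4302 = 1×4096 + 12×16 + 14 → 0x10CE (hexadecimal)
0x10CE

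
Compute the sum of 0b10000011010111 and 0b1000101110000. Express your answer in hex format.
Convert 0b10000011010111 (binary) → 8192 + 128 + 64 + 16 + 4 + 2 + 1 = 8407 (decimal)
Convert 0b1000101110000 (binary) → 4096 + 256 + 64 + 32 + 16 = 4464 (decimal)
Compute 8407 + 4464 = 12871
Convert 12871 (decimal) → 12871 = 3×4096 + 2×256 + 4×16 + 7 → 0x3247 (hexadecimal)
0x3247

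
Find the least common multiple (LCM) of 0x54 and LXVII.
Convert 0x54 (hexadecimal) → 5×16 + 4 = 84 (decimal)
Convert LXVII (Roman numeral) → 50 + 10 + 5 + 1 + 1 = 67 (decimal)
Compute lcm(84, 67) = 5628
5628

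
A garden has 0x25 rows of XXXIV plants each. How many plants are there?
Convert XXXIV (Roman numeral) → 10 + 10 + 10 + 4 = 34 (decimal)
Convert 0x25 (hexadecimal) → 2×16 + 5 = 37 (decimal)
Compute 34 × 37 = 1258
1258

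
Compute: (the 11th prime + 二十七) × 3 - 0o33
Convert the 11th prime (prime index) → 31 (decimal)
Convert 二十七 (Chinese numeral) → 2×10 + 7 = 27 (decimal)
Convert 0o33 (octal) → 3×8 + 3 = 27 (decimal)
Expression in decimal: (31 + 27) × 3 - 27
Parentheses first: 31 + 27 = 58
Multiply: 58 × 3 = 174
Subtract: 174 - 27 = 147
147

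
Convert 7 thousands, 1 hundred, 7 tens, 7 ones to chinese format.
Convert 7 thousands, 1 hundred, 7 tens, 7 ones (place-value notation) → 7×1000 + 1×100 + 7×10 + 7 = 7177 (decimal)
Convert 7177 (decimal) → 7177 = 7×1000 + 1×100 + 7×10 + 7 → 七千一百七十七 (Chinese numeral)
七千一百七十七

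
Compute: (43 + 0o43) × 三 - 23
Convert 0o43 (octal) → 4×8 + 3 = 35 (decimal)
Convert 三 (Chinese numeral) → 3 (decimal)
Expression in decimal: (43 + 35) × 3 - 23
Parentheses first: 43 + 35 = 78
Multiply: 78 × 3 = 234
Subtract: 234 - 23 = 211
211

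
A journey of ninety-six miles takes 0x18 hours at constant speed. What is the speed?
Convert ninety-six (English words) → 96 (decimal)
Convert 0x18 (hexadecimal) → 1×16 + 8 = 24 (decimal)
Compute 96 ÷ 24 = 4
4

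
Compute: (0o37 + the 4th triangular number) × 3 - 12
Convert 0o37 (octal) → 3×8 + 7 = 31 (decimal)
Convert the 4th triangular number (triangular index) → 4×5/2 = 10 (decimal)
Expression in decimal: (31 + 10) × 3 - 12
Parentheses first: 31 + 10 = 41
Multiply: 41 × 3 = 123
Subtract: 123 - 12 = 111
111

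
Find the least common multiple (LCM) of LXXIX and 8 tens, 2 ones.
Convert LXXIX (Roman numeral) → 50 + 10 + 10 + 9 = 79 (decimal)
Convert 8 tens, 2 ones (place-value notation) → 8×10 + 2 = 82 (decimal)
Compute lcm(79, 82) = 6478
6478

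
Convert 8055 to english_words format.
Convert 8055 (decimal) → 8055 = 8×1000 + 55 → eight thousand fifty-five (English words)
eight thousand fifty-five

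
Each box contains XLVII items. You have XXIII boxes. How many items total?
Convert XLVII (Roman numeral) → 40 + 5 + 1 + 1 = 47 (decimal)
Convert XXIII (Roman numeral) → 10 + 10 + 1 + 1 + 1 = 23 (decimal)
Compute 47 × 23 = 1081
1081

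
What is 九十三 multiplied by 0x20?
Convert 九十三 (Chinese numeral) → 9×10 + 3 = 93 (decimal)
Convert 0x20 (hexadecimal) → 2×16 = 32 (decimal)
Compute 93 × 32 = 2976
2976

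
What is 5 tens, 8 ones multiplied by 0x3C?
Convert 5 tens, 8 ones (place-value notation) → 5×10 + 8 = 58 (decimal)
Convert 0x3C (hexadecimal) → 3×16 + 12 = 60 (decimal)
Compute 58 × 60 = 3480
3480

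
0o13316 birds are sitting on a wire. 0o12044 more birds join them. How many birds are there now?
Convert 0o13316 (octal) → 1×4096 + 3×512 + 3×64 + 1×8 + 6 = 5838 (decimal)
Convert 0o12044 (octal) → 1×4096 + 2×512 + 4×8 + 4 = 5156 (decimal)
Compute 5838 + 5156 = 10994
10994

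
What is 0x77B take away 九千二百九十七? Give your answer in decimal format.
Convert 0x77B (hexadecimal) → 7×256 + 7×16 + 11 = 1915 (decimal)
Convert 九千二百九十七 (Chinese numeral) → 9×1000 + 2×100 + 9×10 + 7 = 9297 (decimal)
Compute 1915 - 9297 = -7382
-7382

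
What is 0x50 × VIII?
Convert 0x50 (hexadecimal) → 5×16 = 80 (decimal)
Convert VIII (Roman numeral) → 5 + 1 + 1 + 1 = 8 (decimal)
Compute 80 × 8 = 640
640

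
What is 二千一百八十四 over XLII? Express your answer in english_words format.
Convert 二千一百八十四 (Chinese numeral) → 2×1000 + 1×100 + 8×10 + 4 = 2184 (decimal)
Convert XLII (Roman numeral) → 40 + 1 + 1 = 42 (decimal)
Compute 2184 ÷ 42 = 52
Convert 52 (decimal) → fifty-two (English words)
fifty-two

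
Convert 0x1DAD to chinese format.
Convert 0x1DAD (hexadecimal) → 1×4096 + 13×256 + 10×16 + 13 = 7597 (decimal)
Convert 7597 (decimal) → 7597 = 7×1000 + 5×100 + 9×10 + 7 → 七千五百九十七 (Chinese numeral)
七千五百九十七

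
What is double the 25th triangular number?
The 25th triangular number = 25×26/2 = 325
Compute 325 × 2 = 650
650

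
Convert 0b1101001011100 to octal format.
Convert 0b1101001011100 (binary) → 4096 + 2048 + 512 + 64 + 16 + 8 + 4 = 6748 (decimal)
Convert 6748 (decimal) → 6748 = 1×4096 + 5×512 + 1×64 + 3×8 + 4 → 0o15134 (octal)
0o15134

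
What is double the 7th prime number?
The 7th prime number = 17
Compute 17 × 2 = 34
34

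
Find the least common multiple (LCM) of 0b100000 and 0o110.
Convert 0b100000 (binary) → 32 (decimal)
Convert 0o110 (octal) → 1×64 + 1×8 = 72 (decimal)
Compute lcm(32, 72) = 288
288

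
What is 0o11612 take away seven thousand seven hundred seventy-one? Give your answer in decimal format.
Convert 0o11612 (octal) → 1×4096 + 1×512 + 6×64 + 1×8 + 2 = 5002 (decimal)
Convert seven thousand seven hundred seventy-one (English words) → 7×1000 + 7×100 + 71 = 7771 (decimal)
Compute 5002 - 7771 = -2769
-2769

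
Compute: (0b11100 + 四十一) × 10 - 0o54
Convert 0b11100 (binary) → 16 + 8 + 4 = 28 (decimal)
Convert 四十一 (Chinese numeral) → 4×10 + 1 = 41 (decimal)
Convert 0o54 (octal) → 5×8 + 4 = 44 (decimal)
Expression in decimal: (28 + 41) × 10 - 44
Parentheses first: 28 + 41 = 69
Multiply: 69 × 10 = 690
Subtract: 690 - 44 = 646
646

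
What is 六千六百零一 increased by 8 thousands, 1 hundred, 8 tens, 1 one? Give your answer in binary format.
Convert 六千六百零一 (Chinese numeral) → 6×1000 + 6×100 + 1 = 6601 (decimal)
Convert 8 thousands, 1 hundred, 8 tens, 1 one (place-value notation) → 8×1000 + 1×100 + 8×10 + 1 = 8181 (decimal)
Compute 6601 + 8181 = 14782
Convert 14782 (decimal) → 14782 = 8192 + 4096 + 2048 + 256 + 128 + 32 + 16 + 8 + 4 + 2 → 0b11100110111110 (binary)
0b11100110111110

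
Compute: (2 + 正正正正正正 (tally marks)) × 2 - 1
Convert 正正正正正正 (tally marks) → 5 + 5 + 5 + 5 + 5 + 5 = 30 (decimal)
Expression in decimal: (2 + 30) × 2 - 1
Parentheses first: 2 + 30 = 32
Multiply: 32 × 2 = 64
Subtract: 64 - 1 = 63
63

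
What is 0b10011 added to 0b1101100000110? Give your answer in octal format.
Convert 0b10011 (binary) → 16 + 2 + 1 = 19 (decimal)
Convert 0b1101100000110 (binary) → 4096 + 2048 + 512 + 256 + 4 + 2 = 6918 (decimal)
Compute 19 + 6918 = 6937
Convert 6937 (decimal) → 6937 = 1×4096 + 5×512 + 4×64 + 3×8 + 1 → 0o15431 (octal)
0o15431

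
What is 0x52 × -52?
Convert 0x52 (hexadecimal) → 5×16 + 2 = 82 (decimal)
Compute 82 × -52 = -4264
-4264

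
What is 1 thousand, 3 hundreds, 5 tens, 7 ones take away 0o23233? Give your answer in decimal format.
Convert 1 thousand, 3 hundreds, 5 tens, 7 ones (place-value notation) → 1×1000 + 3×100 + 5×10 + 7 = 1357 (decimal)
Convert 0o23233 (octal) → 2×4096 + 3×512 + 2×64 + 3×8 + 3 = 9883 (decimal)
Compute 1357 - 9883 = -8526
-8526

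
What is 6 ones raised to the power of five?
Convert 6 ones (place-value notation) → 6 (decimal)
Convert five (English words) → 5 (decimal)
Compute 6 ^ 5 = 7776
7776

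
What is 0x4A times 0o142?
Convert 0x4A (hexadecimal) → 4×16 + 10 = 74 (decimal)
Convert 0o142 (octal) → 1×64 + 4×8 + 2 = 98 (decimal)
Compute 74 × 98 = 7252
7252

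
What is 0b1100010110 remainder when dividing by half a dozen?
Convert 0b1100010110 (binary) → 512 + 256 + 16 + 4 + 2 = 790 (decimal)
Convert half a dozen (colloquial) → 6 (decimal)
Compute 790 mod 6 = 4
4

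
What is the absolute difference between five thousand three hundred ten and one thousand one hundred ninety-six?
Convert five thousand three hundred ten (English words) → 5×1000 + 3×100 + 10 = 5310 (decimal)
Convert one thousand one hundred ninety-six (English words) → 1×1000 + 1×100 + 96 = 1196 (decimal)
Compute |5310 - 1196| = 4114
4114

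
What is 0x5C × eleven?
Convert 0x5C (hexadecimal) → 5×16 + 12 = 92 (decimal)
Convert eleven (English words) → 11 (decimal)
Compute 92 × 11 = 1012
1012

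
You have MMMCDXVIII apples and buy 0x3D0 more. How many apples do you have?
Convert MMMCDXVIII (Roman numeral) → 1000 + 1000 + 1000 + 400 + 10 + 5 + 1 + 1 + 1 = 3418 (decimal)
Convert 0x3D0 (hexadecimal) → 3×256 + 13×16 = 976 (decimal)
Compute 3418 + 976 = 4394
4394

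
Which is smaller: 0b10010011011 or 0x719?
Convert 0b10010011011 (binary) → 1024 + 128 + 16 + 8 + 2 + 1 = 1179 (decimal)
Convert 0x719 (hexadecimal) → 7×256 + 1×16 + 9 = 1817 (decimal)
Compare 1179 vs 1817: smaller = 1179
1179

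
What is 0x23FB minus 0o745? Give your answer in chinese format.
Convert 0x23FB (hexadecimal) → 2×4096 + 3×256 + 15×16 + 11 = 9211 (decimal)
Convert 0o745 (octal) → 7×64 + 4×8 + 5 = 485 (decimal)
Compute 9211 - 485 = 8726
Convert 8726 (decimal) → 8726 = 8×1000 + 7×100 + 2×10 + 6 → 八千七百二十六 (Chinese numeral)
八千七百二十六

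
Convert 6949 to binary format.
Convert 6949 (decimal) → 6949 = 4096 + 2048 + 512 + 256 + 32 + 4 + 1 → 0b1101100100101 (binary)
0b1101100100101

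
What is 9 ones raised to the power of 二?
Convert 9 ones (place-value notation) → 9 (decimal)
Convert 二 (Chinese numeral) → 2 (decimal)
Compute 9 ^ 2 = 81
81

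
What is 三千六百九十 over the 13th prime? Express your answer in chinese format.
Convert 三千六百九十 (Chinese numeral) → 3×1000 + 6×100 + 9×10 = 3690 (decimal)
Convert the 13th prime (prime index) → 41 (decimal)
Compute 3690 ÷ 41 = 90
Convert 90 (decimal) → 90 = 9×10 → 九十 (Chinese numeral)
九十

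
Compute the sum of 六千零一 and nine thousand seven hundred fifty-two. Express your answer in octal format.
Convert 六千零一 (Chinese numeral) → 6×1000 + 1 = 6001 (decimal)
Convert nine thousand seven hundred fifty-two (English words) → 9×1000 + 7×100 + 52 = 9752 (decimal)
Compute 6001 + 9752 = 15753
Convert 15753 (decimal) → 15753 = 3×4096 + 6×512 + 6×64 + 1×8 + 1 → 0o36611 (octal)
0o36611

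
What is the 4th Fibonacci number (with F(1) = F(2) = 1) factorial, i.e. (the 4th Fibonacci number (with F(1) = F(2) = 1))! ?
Convert the 4th Fibonacci number (with F(1) = F(2) = 1) (Fibonacci index) → 1, 1, 2, 3 → 3 (decimal)
Compute 3! = 6
6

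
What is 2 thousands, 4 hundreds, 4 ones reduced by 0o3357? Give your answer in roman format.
Convert 2 thousands, 4 hundreds, 4 ones (place-value notation) → 2×1000 + 4×100 + 4 = 2404 (decimal)
Convert 0o3357 (octal) → 3×512 + 3×64 + 5×8 + 7 = 1775 (decimal)
Compute 2404 - 1775 = 629
Convert 629 (decimal) → 629 = 500 + 100 + 10 + 10 + 9 → DCXXIX (Roman numeral)
DCXXIX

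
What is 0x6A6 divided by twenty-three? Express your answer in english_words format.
Convert 0x6A6 (hexadecimal) → 6×256 + 10×16 + 6 = 1702 (decimal)
Convert twenty-three (English words) → 23 (decimal)
Compute 1702 ÷ 23 = 74
Convert 74 (decimal) → seventy-four (English words)
seventy-four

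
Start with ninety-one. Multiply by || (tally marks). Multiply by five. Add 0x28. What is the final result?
Convert ninety-one (English words) → 91 (decimal)
Start: 91
Convert || (tally marks) → 2 (decimal)
91 × 2 = 182
Convert five (English words) → 5 (decimal)
182 × 5 = 910
Convert 0x28 (hexadecimal) → 2×16 + 8 = 40 (decimal)
910 + 40 = 950
950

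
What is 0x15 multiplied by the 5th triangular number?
Convert 0x15 (hexadecimal) → 1×16 + 5 = 21 (decimal)
Convert the 5th triangular number (triangular index) → 5×6/2 = 15 (decimal)
Compute 21 × 15 = 315
315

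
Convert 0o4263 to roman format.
Convert 0o4263 (octal) → 4×512 + 2×64 + 6×8 + 3 = 2227 (decimal)
Convert 2227 (decimal) → 2227 = 1000 + 1000 + 100 + 100 + 10 + 10 + 5 + 1 + 1 → MMCCXXVII (Roman numeral)
MMCCXXVII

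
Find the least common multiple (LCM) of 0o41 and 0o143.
Convert 0o41 (octal) → 4×8 + 1 = 33 (decimal)
Convert 0o143 (octal) → 1×64 + 4×8 + 3 = 99 (decimal)
Compute lcm(33, 99) = 99
99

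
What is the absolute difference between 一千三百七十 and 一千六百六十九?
Convert 一千三百七十 (Chinese numeral) → 1×1000 + 3×100 + 7×10 = 1370 (decimal)
Convert 一千六百六十九 (Chinese numeral) → 1×1000 + 6×100 + 6×10 + 9 = 1669 (decimal)
Compute |1370 - 1669| = 299
299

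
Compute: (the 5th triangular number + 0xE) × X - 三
Convert the 5th triangular number (triangular index) → 5×6/2 = 15 (decimal)
Convert 0xE (hexadecimal) → 14 (decimal)
Convert X (Roman numeral) → 10 (decimal)
Convert 三 (Chinese numeral) → 3 (decimal)
Expression in decimal: (15 + 14) × 10 - 3
Parentheses first: 15 + 14 = 29
Multiply: 29 × 10 = 290
Subtract: 290 - 3 = 287
287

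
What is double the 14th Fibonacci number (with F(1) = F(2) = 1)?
The 14th Fibonacci number (with F(1) = F(2) = 1): 1, 1, 2, 3, 5, 8, 13, 21, 34, 55, 89, 144, 233, 377 → 377
Compute 377 × 2 = 754
754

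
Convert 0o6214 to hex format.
Convert 0o6214 (octal) → 6×512 + 2×64 + 1×8 + 4 = 3212 (decimal)
Convert 3212 (decimal) → 3212 = 12×256 + 8×16 + 12 → 0xC8C (hexadecimal)
0xC8C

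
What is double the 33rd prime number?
The 33rd prime number = 137
Compute 137 × 2 = 274
274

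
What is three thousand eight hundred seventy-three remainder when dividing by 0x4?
Convert three thousand eight hundred seventy-three (English words) → 3×1000 + 8×100 + 73 = 3873 (decimal)
Convert 0x4 (hexadecimal) → 4 (decimal)
Compute 3873 mod 4 = 1
1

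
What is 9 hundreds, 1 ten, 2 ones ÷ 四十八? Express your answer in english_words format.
Convert 9 hundreds, 1 ten, 2 ones (place-value notation) → 9×100 + 1×10 + 2 = 912 (decimal)
Convert 四十八 (Chinese numeral) → 4×10 + 8 = 48 (decimal)
Compute 912 ÷ 48 = 19
Convert 19 (decimal) → nineteen (English words)
nineteen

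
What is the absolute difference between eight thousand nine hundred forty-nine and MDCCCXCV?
Convert eight thousand nine hundred forty-nine (English words) → 8×1000 + 9×100 + 49 = 8949 (decimal)
Convert MDCCCXCV (Roman numeral) → 1000 + 500 + 100 + 100 + 100 + 90 + 5 = 1895 (decimal)
Compute |8949 - 1895| = 7054
7054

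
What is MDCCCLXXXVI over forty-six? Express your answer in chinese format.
Convert MDCCCLXXXVI (Roman numeral) → 1000 + 500 + 100 + 100 + 100 + 50 + 10 + 10 + 10 + 5 + 1 = 1886 (decimal)
Convert forty-six (English words) → 46 (decimal)
Compute 1886 ÷ 46 = 41
Convert 41 (decimal) → 41 = 4×10 + 1 → 四十一 (Chinese numeral)
四十一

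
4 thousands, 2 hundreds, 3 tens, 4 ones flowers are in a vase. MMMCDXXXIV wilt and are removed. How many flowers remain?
Convert 4 thousands, 2 hundreds, 3 tens, 4 ones (place-value notation) → 4×1000 + 2×100 + 3×10 + 4 = 4234 (decimal)
Convert MMMCDXXXIV (Roman numeral) → 1000 + 1000 + 1000 + 400 + 10 + 10 + 10 + 4 = 3434 (decimal)
Compute 4234 - 3434 = 800
800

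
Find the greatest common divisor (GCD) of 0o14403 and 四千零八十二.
Convert 0o14403 (octal) → 1×4096 + 4×512 + 4×64 + 3 = 6403 (decimal)
Convert 四千零八十二 (Chinese numeral) → 4×1000 + 8×10 + 2 = 4082 (decimal)
Compute gcd(6403, 4082) = 1
1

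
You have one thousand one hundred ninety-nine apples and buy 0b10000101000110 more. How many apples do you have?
Convert one thousand one hundred ninety-nine (English words) → 1×1000 + 1×100 + 99 = 1199 (decimal)
Convert 0b10000101000110 (binary) → 8192 + 256 + 64 + 4 + 2 = 8518 (decimal)
Compute 1199 + 8518 = 9717
9717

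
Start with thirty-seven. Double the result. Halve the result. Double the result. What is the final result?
Convert thirty-seven (English words) → 37 (decimal)
Start: 37
37 × 2 = 74
74 ÷ 2 = 37
37 × 2 = 74
74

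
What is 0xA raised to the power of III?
Convert 0xA (hexadecimal) → 10 (decimal)
Convert III (Roman numeral) → 1 + 1 + 1 = 3 (decimal)
Compute 10 ^ 3 = 1000
1000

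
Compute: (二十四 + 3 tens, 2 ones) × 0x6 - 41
Convert 二十四 (Chinese numeral) → 2×10 + 4 = 24 (decimal)
Convert 3 tens, 2 ones (place-value notation) → 3×10 + 2 = 32 (decimal)
Convert 0x6 (hexadecimal) → 6 (decimal)
Expression in decimal: (24 + 32) × 6 - 41
Parentheses first: 24 + 32 = 56
Multiply: 56 × 6 = 336
Subtract: 336 - 41 = 295
295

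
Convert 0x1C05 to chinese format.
Convert 0x1C05 (hexadecimal) → 1×4096 + 12×256 + 5 = 7173 (decimal)
Convert 7173 (decimal) → 7173 = 7×1000 + 1×100 + 7×10 + 3 → 七千一百七十三 (Chinese numeral)
七千一百七十三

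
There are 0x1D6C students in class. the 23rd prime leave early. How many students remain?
Convert 0x1D6C (hexadecimal) → 1×4096 + 13×256 + 6×16 + 12 = 7532 (decimal)
Convert the 23rd prime (prime index) → 83 (decimal)
Compute 7532 - 83 = 7449
7449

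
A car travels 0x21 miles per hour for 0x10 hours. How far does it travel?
Convert 0x21 (hexadecimal) → 2×16 + 1 = 33 (decimal)
Convert 0x10 (hexadecimal) → 1×16 = 16 (decimal)
Compute 33 × 16 = 528
528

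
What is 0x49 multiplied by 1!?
Convert 0x49 (hexadecimal) → 4×16 + 9 = 73 (decimal)
Convert 1! (factorial) → 1 (decimal)
Compute 73 × 1 = 73
73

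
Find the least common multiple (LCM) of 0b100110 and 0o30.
Convert 0b100110 (binary) → 32 + 4 + 2 = 38 (decimal)
Convert 0o30 (octal) → 3×8 = 24 (decimal)
Compute lcm(38, 24) = 456
456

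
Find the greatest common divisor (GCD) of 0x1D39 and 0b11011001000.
Convert 0x1D39 (hexadecimal) → 1×4096 + 13×256 + 3×16 + 9 = 7481 (decimal)
Convert 0b11011001000 (binary) → 1024 + 512 + 128 + 64 + 8 = 1736 (decimal)
Compute gcd(7481, 1736) = 1
1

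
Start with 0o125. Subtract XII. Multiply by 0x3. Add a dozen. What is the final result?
Convert 0o125 (octal) → 1×64 + 2×8 + 5 = 85 (decimal)
Start: 85
Convert XII (Roman numeral) → 10 + 1 + 1 = 12 (decimal)
85 - 12 = 73
Convert 0x3 (hexadecimal) → 3 (decimal)
73 × 3 = 219
Convert a dozen (colloquial) → 12 (decimal)
219 + 12 = 231
231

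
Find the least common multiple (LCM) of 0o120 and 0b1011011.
Convert 0o120 (octal) → 1×64 + 2×8 = 80 (decimal)
Convert 0b1011011 (binary) → 64 + 16 + 8 + 2 + 1 = 91 (decimal)
Compute lcm(80, 91) = 7280
7280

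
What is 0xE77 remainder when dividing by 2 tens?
Convert 0xE77 (hexadecimal) → 14×256 + 7×16 + 7 = 3703 (decimal)
Convert 2 tens (place-value notation) → 2×10 = 20 (decimal)
Compute 3703 mod 20 = 3
3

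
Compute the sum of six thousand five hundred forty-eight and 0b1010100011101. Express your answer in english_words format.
Convert six thousand five hundred forty-eight (English words) → 6×1000 + 5×100 + 48 = 6548 (decimal)
Convert 0b1010100011101 (binary) → 4096 + 1024 + 256 + 16 + 8 + 4 + 1 = 5405 (decimal)
Compute 6548 + 5405 = 11953
Convert 11953 (decimal) → 11953 = 11×1000 + 9×100 + 53 → eleven thousand nine hundred fifty-three (English words)
eleven thousand nine hundred fifty-three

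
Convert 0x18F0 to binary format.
Convert 0x18F0 (hexadecimal) → 1×4096 + 8×256 + 15×16 = 6384 (decimal)
Convert 6384 (decimal) → 6384 = 4096 + 2048 + 128 + 64 + 32 + 16 → 0b1100011110000 (binary)
0b1100011110000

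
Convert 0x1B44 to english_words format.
Convert 0x1B44 (hexadecimal) → 1×4096 + 11×256 + 4×16 + 4 = 6980 (decimal)
Convert 6980 (decimal) → 6980 = 6×1000 + 9×100 + 80 → six thousand nine hundred eighty (English words)
six thousand nine hundred eighty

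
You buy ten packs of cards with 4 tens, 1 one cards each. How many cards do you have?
Convert 4 tens, 1 one (place-value notation) → 4×10 + 1 = 41 (decimal)
Convert ten (English words) → 10 (decimal)
Compute 41 × 10 = 410
410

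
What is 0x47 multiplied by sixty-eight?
Convert 0x47 (hexadecimal) → 4×16 + 7 = 71 (decimal)
Convert sixty-eight (English words) → 68 (decimal)
Compute 71 × 68 = 4828
4828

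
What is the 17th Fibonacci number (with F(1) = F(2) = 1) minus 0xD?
The 17th Fibonacci number (with F(1) = F(2) = 1) = 1597
Convert 0xD (hexadecimal) → 13 (decimal)
Compute 1597 - 13 = 1584
1584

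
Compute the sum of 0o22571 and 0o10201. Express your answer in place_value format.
Convert 0o22571 (octal) → 2×4096 + 2×512 + 5×64 + 7×8 + 1 = 9593 (decimal)
Convert 0o10201 (octal) → 1×4096 + 2×64 + 1 = 4225 (decimal)
Compute 9593 + 4225 = 13818
Convert 13818 (decimal) → 13818 = 13×1000 + 8×100 + 1×10 + 8 → 13 thousands, 8 hundreds, 1 ten, 8 ones (place-value notation)
13 thousands, 8 hundreds, 1 ten, 8 ones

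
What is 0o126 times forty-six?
Convert 0o126 (octal) → 1×64 + 2×8 + 6 = 86 (decimal)
Convert forty-six (English words) → 46 (decimal)
Compute 86 × 46 = 3956
3956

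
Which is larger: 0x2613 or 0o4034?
Convert 0x2613 (hexadecimal) → 2×4096 + 6×256 + 1×16 + 3 = 9747 (decimal)
Convert 0o4034 (octal) → 4×512 + 3×8 + 4 = 2076 (decimal)
Compare 9747 vs 2076: larger = 9747
9747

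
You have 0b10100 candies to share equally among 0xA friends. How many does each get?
Convert 0b10100 (binary) → 16 + 4 = 20 (decimal)
Convert 0xA (hexadecimal) → 10 (decimal)
Compute 20 ÷ 10 = 2
2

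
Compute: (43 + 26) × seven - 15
Convert seven (English words) → 7 (decimal)
Expression in decimal: (43 + 26) × 7 - 15
Parentheses first: 43 + 26 = 69
Multiply: 69 × 7 = 483
Subtract: 483 - 15 = 468
468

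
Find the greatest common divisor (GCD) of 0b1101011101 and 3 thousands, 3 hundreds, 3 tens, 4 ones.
Convert 0b1101011101 (binary) → 512 + 256 + 64 + 16 + 8 + 4 + 1 = 861 (decimal)
Convert 3 thousands, 3 hundreds, 3 tens, 4 ones (place-value notation) → 3×1000 + 3×100 + 3×10 + 4 = 3334 (decimal)
Compute gcd(861, 3334) = 1
1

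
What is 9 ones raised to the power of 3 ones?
Convert 9 ones (place-value notation) → 9 (decimal)
Convert 3 ones (place-value notation) → 3 (decimal)
Compute 9 ^ 3 = 729
729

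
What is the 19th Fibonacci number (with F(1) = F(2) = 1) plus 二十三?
The 19th Fibonacci number (with F(1) = F(2) = 1) = 4181
Convert 二十三 (Chinese numeral) → 2×10 + 3 = 23 (decimal)
Compute 4181 + 23 = 4204
4204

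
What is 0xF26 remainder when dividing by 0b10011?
Convert 0xF26 (hexadecimal) → 15×256 + 2×16 + 6 = 3878 (decimal)
Convert 0b10011 (binary) → 16 + 2 + 1 = 19 (decimal)
Compute 3878 mod 19 = 2
2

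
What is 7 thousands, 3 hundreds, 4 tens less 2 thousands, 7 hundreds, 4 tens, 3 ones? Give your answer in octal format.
Convert 7 thousands, 3 hundreds, 4 tens (place-value notation) → 7×1000 + 3×100 + 4×10 = 7340 (decimal)
Convert 2 thousands, 7 hundreds, 4 tens, 3 ones (place-value notation) → 2×1000 + 7×100 + 4×10 + 3 = 2743 (decimal)
Compute 7340 - 2743 = 4597
Convert 4597 (decimal) → 4597 = 1×4096 + 7×64 + 6×8 + 5 → 0o10765 (octal)
0o10765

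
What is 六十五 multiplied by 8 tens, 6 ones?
Convert 六十五 (Chinese numeral) → 6×10 + 5 = 65 (decimal)
Convert 8 tens, 6 ones (place-value notation) → 8×10 + 6 = 86 (decimal)
Compute 65 × 86 = 5590
5590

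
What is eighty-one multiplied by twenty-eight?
Convert eighty-one (English words) → 81 (decimal)
Convert twenty-eight (English words) → 28 (decimal)
Compute 81 × 28 = 2268
2268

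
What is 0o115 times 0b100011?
Convert 0o115 (octal) → 1×64 + 1×8 + 5 = 77 (decimal)
Convert 0b100011 (binary) → 32 + 2 + 1 = 35 (decimal)
Compute 77 × 35 = 2695
2695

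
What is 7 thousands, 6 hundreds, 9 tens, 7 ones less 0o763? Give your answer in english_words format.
Convert 7 thousands, 6 hundreds, 9 tens, 7 ones (place-value notation) → 7×1000 + 6×100 + 9×10 + 7 = 7697 (decimal)
Convert 0o763 (octal) → 7×64 + 6×8 + 3 = 499 (decimal)
Compute 7697 - 499 = 7198
Convert 7198 (decimal) → 7198 = 7×1000 + 1×100 + 98 → seven thousand one hundred ninety-eight (English words)
seven thousand one hundred ninety-eight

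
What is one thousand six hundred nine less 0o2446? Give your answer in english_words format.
Convert one thousand six hundred nine (English words) → 1×1000 + 6×100 + 9 = 1609 (decimal)
Convert 0o2446 (octal) → 2×512 + 4×64 + 4×8 + 6 = 1318 (decimal)
Compute 1609 - 1318 = 291
Convert 291 (decimal) → 291 = 2×100 + 91 → two hundred ninety-one (English words)
two hundred ninety-one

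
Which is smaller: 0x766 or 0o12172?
Convert 0x766 (hexadecimal) → 7×256 + 6×16 + 6 = 1894 (decimal)
Convert 0o12172 (octal) → 1×4096 + 2×512 + 1×64 + 7×8 + 2 = 5242 (decimal)
Compare 1894 vs 5242: smaller = 1894
1894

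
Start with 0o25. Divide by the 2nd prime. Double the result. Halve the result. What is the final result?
Convert 0o25 (octal) → 2×8 + 5 = 21 (decimal)
Start: 21
Convert the 2nd prime (prime index) → 3 (decimal)
21 ÷ 3 = 7
7 × 2 = 14
14 ÷ 2 = 7
7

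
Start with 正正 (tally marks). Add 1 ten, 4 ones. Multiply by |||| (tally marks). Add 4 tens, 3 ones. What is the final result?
Convert 正正 (tally marks) → 5 + 5 = 10 (decimal)
Start: 10
Convert 1 ten, 4 ones (place-value notation) → 1×10 + 4 = 14 (decimal)
10 + 14 = 24
Convert |||| (tally marks) → 4 (decimal)
24 × 4 = 96
Convert 4 tens, 3 ones (place-value notation) → 4×10 + 3 = 43 (decimal)
96 + 43 = 139
139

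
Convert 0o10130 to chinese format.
Convert 0o10130 (octal) → 1×4096 + 1×64 + 3×8 = 4184 (decimal)
Convert 4184 (decimal) → 4184 = 4×1000 + 1×100 + 8×10 + 4 → 四千一百八十四 (Chinese numeral)
四千一百八十四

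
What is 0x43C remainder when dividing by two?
Convert 0x43C (hexadecimal) → 4×256 + 3×16 + 12 = 1084 (decimal)
Convert two (English words) → 2 (decimal)
Compute 1084 mod 2 = 0
0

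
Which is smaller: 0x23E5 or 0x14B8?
Convert 0x23E5 (hexadecimal) → 2×4096 + 3×256 + 14×16 + 5 = 9189 (decimal)
Convert 0x14B8 (hexadecimal) → 1×4096 + 4×256 + 11×16 + 8 = 5304 (decimal)
Compare 9189 vs 5304: smaller = 5304
5304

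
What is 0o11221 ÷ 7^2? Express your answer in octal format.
Convert 0o11221 (octal) → 1×4096 + 1×512 + 2×64 + 2×8 + 1 = 4753 (decimal)
Convert 7^2 (power) → 49 (decimal)
Compute 4753 ÷ 49 = 97
Convert 97 (decimal) → 97 = 1×64 + 4×8 + 1 → 0o141 (octal)
0o141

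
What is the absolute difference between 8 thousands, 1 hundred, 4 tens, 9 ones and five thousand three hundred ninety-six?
Convert 8 thousands, 1 hundred, 4 tens, 9 ones (place-value notation) → 8×1000 + 1×100 + 4×10 + 9 = 8149 (decimal)
Convert five thousand three hundred ninety-six (English words) → 5×1000 + 3×100 + 96 = 5396 (decimal)
Compute |8149 - 5396| = 2753
2753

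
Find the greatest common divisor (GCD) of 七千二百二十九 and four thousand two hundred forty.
Convert 七千二百二十九 (Chinese numeral) → 7×1000 + 2×100 + 2×10 + 9 = 7229 (decimal)
Convert four thousand two hundred forty (English words) → 4×1000 + 2×100 + 40 = 4240 (decimal)
Compute gcd(7229, 4240) = 1
1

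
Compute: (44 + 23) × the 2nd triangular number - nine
Convert the 2nd triangular number (triangular index) → 2×3/2 = 3 (decimal)
Convert nine (English words) → 9 (decimal)
Expression in decimal: (44 + 23) × 3 - 9
Parentheses first: 44 + 23 = 67
Multiply: 67 × 3 = 201
Subtract: 201 - 9 = 192
192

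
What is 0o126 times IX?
Convert 0o126 (octal) → 1×64 + 2×8 + 6 = 86 (decimal)
Convert IX (Roman numeral) → 9 (decimal)
Compute 86 × 9 = 774
774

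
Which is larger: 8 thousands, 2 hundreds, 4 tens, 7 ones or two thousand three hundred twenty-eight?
Convert 8 thousands, 2 hundreds, 4 tens, 7 ones (place-value notation) → 8×1000 + 2×100 + 4×10 + 7 = 8247 (decimal)
Convert two thousand three hundred twenty-eight (English words) → 2×1000 + 3×100 + 28 = 2328 (decimal)
Compare 8247 vs 2328: larger = 8247
8247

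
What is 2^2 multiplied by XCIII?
Convert 2^2 (power) → 4 (decimal)
Convert XCIII (Roman numeral) → 90 + 1 + 1 + 1 = 93 (decimal)
Compute 4 × 93 = 372
372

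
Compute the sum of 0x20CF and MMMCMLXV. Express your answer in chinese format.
Convert 0x20CF (hexadecimal) → 2×4096 + 12×16 + 15 = 8399 (decimal)
Convert MMMCMLXV (Roman numeral) → 1000 + 1000 + 1000 + 900 + 50 + 10 + 5 = 3965 (decimal)
Compute 8399 + 3965 = 12364
Convert 12364 (decimal) → 12364 = 1×10000 + 2×1000 + 3×100 + 6×10 + 4 → 一万二千三百六十四 (Chinese numeral)
一万二千三百六十四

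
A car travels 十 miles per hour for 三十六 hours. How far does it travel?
Convert 十 (Chinese numeral) → 1×10 = 10 (decimal)
Convert 三十六 (Chinese numeral) → 3×10 + 6 = 36 (decimal)
Compute 10 × 36 = 360
360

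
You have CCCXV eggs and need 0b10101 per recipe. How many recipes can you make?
Convert CCCXV (Roman numeral) → 100 + 100 + 100 + 10 + 5 = 315 (decimal)
Convert 0b10101 (binary) → 16 + 4 + 1 = 21 (decimal)
Compute 315 ÷ 21 = 15
15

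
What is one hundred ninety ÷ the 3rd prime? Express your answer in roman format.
Convert one hundred ninety (English words) → 1×100 + 90 = 190 (decimal)
Convert the 3rd prime (prime index) → 5 (decimal)
Compute 190 ÷ 5 = 38
Convert 38 (decimal) → 38 = 10 + 10 + 10 + 5 + 1 + 1 + 1 → XXXVIII (Roman numeral)
XXXVIII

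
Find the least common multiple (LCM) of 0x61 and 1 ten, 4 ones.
Convert 0x61 (hexadecimal) → 6×16 + 1 = 97 (decimal)
Convert 1 ten, 4 ones (place-value notation) → 1×10 + 4 = 14 (decimal)
Compute lcm(97, 14) = 1358
1358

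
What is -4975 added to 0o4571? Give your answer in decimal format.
Convert 0o4571 (octal) → 4×512 + 5×64 + 7×8 + 1 = 2425 (decimal)
Compute -4975 + 2425 = -2550
-2550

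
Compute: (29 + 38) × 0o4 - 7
Convert 0o4 (octal) → 4 (decimal)
Expression in decimal: (29 + 38) × 4 - 7
Parentheses first: 29 + 38 = 67
Multiply: 67 × 4 = 268
Subtract: 268 - 7 = 261
261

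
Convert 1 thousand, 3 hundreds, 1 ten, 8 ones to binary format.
Convert 1 thousand, 3 hundreds, 1 ten, 8 ones (place-value notation) → 1×1000 + 3×100 + 1×10 + 8 = 1318 (decimal)
Convert 1318 (decimal) → 1318 = 1024 + 256 + 32 + 4 + 2 → 0b10100100110 (binary)
0b10100100110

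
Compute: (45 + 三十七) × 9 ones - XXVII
Convert 三十七 (Chinese numeral) → 3×10 + 7 = 37 (decimal)
Convert 9 ones (place-value notation) → 9 (decimal)
Convert XXVII (Roman numeral) → 10 + 10 + 5 + 1 + 1 = 27 (decimal)
Expression in decimal: (45 + 37) × 9 - 27
Parentheses first: 45 + 37 = 82
Multiply: 82 × 9 = 738
Subtract: 738 - 27 = 711
711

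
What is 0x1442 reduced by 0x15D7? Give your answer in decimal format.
Convert 0x1442 (hexadecimal) → 1×4096 + 4×256 + 4×16 + 2 = 5186 (decimal)
Convert 0x15D7 (hexadecimal) → 1×4096 + 5×256 + 13×16 + 7 = 5591 (decimal)
Compute 5186 - 5591 = -405
-405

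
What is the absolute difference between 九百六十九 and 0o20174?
Convert 九百六十九 (Chinese numeral) → 9×100 + 6×10 + 9 = 969 (decimal)
Convert 0o20174 (octal) → 2×4096 + 1×64 + 7×8 + 4 = 8316 (decimal)
Compute |969 - 8316| = 7347
7347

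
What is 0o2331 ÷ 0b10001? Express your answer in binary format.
Convert 0o2331 (octal) → 2×512 + 3×64 + 3×8 + 1 = 1241 (decimal)
Convert 0b10001 (binary) → 16 + 1 = 17 (decimal)
Compute 1241 ÷ 17 = 73
Convert 73 (decimal) → 73 = 64 + 8 + 1 → 0b1001001 (binary)
0b1001001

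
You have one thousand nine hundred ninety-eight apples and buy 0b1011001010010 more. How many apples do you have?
Convert one thousand nine hundred ninety-eight (English words) → 1×1000 + 9×100 + 98 = 1998 (decimal)
Convert 0b1011001010010 (binary) → 4096 + 1024 + 512 + 64 + 16 + 2 = 5714 (decimal)
Compute 1998 + 5714 = 7712
7712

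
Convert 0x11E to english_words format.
Convert 0x11E (hexadecimal) → 1×256 + 1×16 + 14 = 286 (decimal)
Convert 286 (decimal) → 286 = 2×100 + 86 → two hundred eighty-six (English words)
two hundred eighty-six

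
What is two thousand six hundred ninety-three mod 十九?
Convert two thousand six hundred ninety-three (English words) → 2×1000 + 6×100 + 93 = 2693 (decimal)
Convert 十九 (Chinese numeral) → 1×10 + 9 = 19 (decimal)
Compute 2693 mod 19 = 14
14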